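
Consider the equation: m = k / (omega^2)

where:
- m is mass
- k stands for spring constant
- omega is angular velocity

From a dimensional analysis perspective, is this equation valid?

Yes

m (mass) has dimensions [M].
k (spring constant) has dimensions [M T^-2].
omega (angular velocity) has dimensions [T^-1].

Left side: [M]
Right side: [M]

Both sides have the same dimensions, so the equation is dimensionally consistent.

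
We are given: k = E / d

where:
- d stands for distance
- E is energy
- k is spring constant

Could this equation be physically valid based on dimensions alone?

No

d (distance) has dimensions [L].
E (energy) has dimensions [L^2 M T^-2].
k (spring constant) has dimensions [M T^-2].

Left side: [M T^-2]
Right side: [L M T^-2]

The two sides have different dimensions, so the equation is NOT dimensionally consistent.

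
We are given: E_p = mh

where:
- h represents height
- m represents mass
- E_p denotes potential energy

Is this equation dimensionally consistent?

No

h (height) has dimensions [L].
m (mass) has dimensions [M].
E_p (potential energy) has dimensions [L^2 M T^-2].

Left side: [L^2 M T^-2]
Right side: [L M]

The two sides have different dimensions, so the equation is NOT dimensionally consistent.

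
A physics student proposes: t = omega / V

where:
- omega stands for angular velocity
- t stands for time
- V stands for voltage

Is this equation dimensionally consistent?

No

omega (angular velocity) has dimensions [T^-1].
t (time) has dimensions [T].
V (voltage) has dimensions [I^-1 L^2 M T^-3].

Left side: [T]
Right side: [I L^-2 M^-1 T^2]

The two sides have different dimensions, so the equation is NOT dimensionally consistent.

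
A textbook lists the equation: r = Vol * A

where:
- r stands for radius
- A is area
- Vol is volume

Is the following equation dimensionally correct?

No

r (radius) has dimensions [L].
A (area) has dimensions [L^2].
Vol (volume) has dimensions [L^3].

Left side: [L]
Right side: [L^5]

The two sides have different dimensions, so the equation is NOT dimensionally consistent.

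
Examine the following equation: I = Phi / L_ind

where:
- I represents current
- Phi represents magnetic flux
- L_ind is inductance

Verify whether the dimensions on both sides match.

Yes

I (current) has dimensions [I].
Phi (magnetic flux) has dimensions [I^-1 L^2 M T^-2].
L_ind (inductance) has dimensions [I^-2 L^2 M T^-2].

Left side: [I]
Right side: [I]

Both sides have the same dimensions, so the equation is dimensionally consistent.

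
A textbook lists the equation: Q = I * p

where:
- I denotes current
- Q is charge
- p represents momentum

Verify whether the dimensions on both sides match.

No

I (current) has dimensions [I].
Q (charge) has dimensions [I T].
p (momentum) has dimensions [L M T^-1].

Left side: [I T]
Right side: [I L M T^-1]

The two sides have different dimensions, so the equation is NOT dimensionally consistent.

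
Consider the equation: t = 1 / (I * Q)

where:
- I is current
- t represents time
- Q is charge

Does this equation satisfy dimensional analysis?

No

I (current) has dimensions [I].
t (time) has dimensions [T].
Q (charge) has dimensions [I T].

Left side: [T]
Right side: [I^-2 T^-1]

The two sides have different dimensions, so the equation is NOT dimensionally consistent.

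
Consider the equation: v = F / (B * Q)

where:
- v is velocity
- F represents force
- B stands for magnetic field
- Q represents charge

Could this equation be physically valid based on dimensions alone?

Yes

v (velocity) has dimensions [L T^-1].
F (force) has dimensions [L M T^-2].
B (magnetic field) has dimensions [I^-1 M T^-2].
Q (charge) has dimensions [I T].

Left side: [L T^-1]
Right side: [L T^-1]

Both sides have the same dimensions, so the equation is dimensionally consistent.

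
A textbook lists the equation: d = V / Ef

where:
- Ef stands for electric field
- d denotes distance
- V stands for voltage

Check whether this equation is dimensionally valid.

Yes

Ef (electric field) has dimensions [I^-1 L M T^-3].
d (distance) has dimensions [L].
V (voltage) has dimensions [I^-1 L^2 M T^-3].

Left side: [L]
Right side: [L]

Both sides have the same dimensions, so the equation is dimensionally consistent.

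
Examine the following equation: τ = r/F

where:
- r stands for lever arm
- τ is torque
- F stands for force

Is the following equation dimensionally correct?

No

r (lever arm) has dimensions [L].
τ (torque) has dimensions [L^2 M T^-2].
F (force) has dimensions [L M T^-2].

Left side: [L^2 M T^-2]
Right side: [M^-1 T^2]

The two sides have different dimensions, so the equation is NOT dimensionally consistent.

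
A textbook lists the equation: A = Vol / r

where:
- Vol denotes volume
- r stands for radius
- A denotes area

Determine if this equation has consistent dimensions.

Yes

Vol (volume) has dimensions [L^3].
r (radius) has dimensions [L].
A (area) has dimensions [L^2].

Left side: [L^2]
Right side: [L^2]

Both sides have the same dimensions, so the equation is dimensionally consistent.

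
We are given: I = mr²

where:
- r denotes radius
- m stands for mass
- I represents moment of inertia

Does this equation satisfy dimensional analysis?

Yes

r (radius) has dimensions [L].
m (mass) has dimensions [M].
I (moment of inertia) has dimensions [L^2 M].

Left side: [L^2 M]
Right side: [L^2 M]

Both sides have the same dimensions, so the equation is dimensionally consistent.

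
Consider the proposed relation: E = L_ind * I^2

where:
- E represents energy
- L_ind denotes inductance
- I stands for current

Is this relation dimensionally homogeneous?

Yes

E (energy) has dimensions [L^2 M T^-2].
L_ind (inductance) has dimensions [I^-2 L^2 M T^-2].
I (current) has dimensions [I].

Left side: [L^2 M T^-2]
Right side: [L^2 M T^-2]

Both sides have the same dimensions, so the equation is dimensionally consistent.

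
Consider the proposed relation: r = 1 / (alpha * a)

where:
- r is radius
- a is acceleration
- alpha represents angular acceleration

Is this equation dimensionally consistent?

No

r (radius) has dimensions [L].
a (acceleration) has dimensions [L T^-2].
alpha (angular acceleration) has dimensions [T^-2].

Left side: [L]
Right side: [L^-1 T^4]

The two sides have different dimensions, so the equation is NOT dimensionally consistent.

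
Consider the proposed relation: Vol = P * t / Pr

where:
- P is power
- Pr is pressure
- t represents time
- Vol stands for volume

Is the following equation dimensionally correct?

Yes

P (power) has dimensions [L^2 M T^-3].
Pr (pressure) has dimensions [L^-1 M T^-2].
t (time) has dimensions [T].
Vol (volume) has dimensions [L^3].

Left side: [L^3]
Right side: [L^3]

Both sides have the same dimensions, so the equation is dimensionally consistent.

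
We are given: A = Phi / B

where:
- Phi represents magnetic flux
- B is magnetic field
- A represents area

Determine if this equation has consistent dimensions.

Yes

Phi (magnetic flux) has dimensions [I^-1 L^2 M T^-2].
B (magnetic field) has dimensions [I^-1 M T^-2].
A (area) has dimensions [L^2].

Left side: [L^2]
Right side: [L^2]

Both sides have the same dimensions, so the equation is dimensionally consistent.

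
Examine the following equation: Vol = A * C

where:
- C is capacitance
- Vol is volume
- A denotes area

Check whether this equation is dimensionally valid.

No

C (capacitance) has dimensions [I^2 L^-2 M^-1 T^4].
Vol (volume) has dimensions [L^3].
A (area) has dimensions [L^2].

Left side: [L^3]
Right side: [I^2 M^-1 T^4]

The two sides have different dimensions, so the equation is NOT dimensionally consistent.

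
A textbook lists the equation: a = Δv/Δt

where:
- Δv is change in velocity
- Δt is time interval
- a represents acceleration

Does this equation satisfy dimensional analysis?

Yes

Δv (change in velocity) has dimensions [L T^-1].
Δt (time interval) has dimensions [T].
a (acceleration) has dimensions [L T^-2].

Left side: [L T^-2]
Right side: [L T^-2]

Both sides have the same dimensions, so the equation is dimensionally consistent.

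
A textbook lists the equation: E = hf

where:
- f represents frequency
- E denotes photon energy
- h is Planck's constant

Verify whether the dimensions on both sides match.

Yes

f (frequency) has dimensions [T^-1].
E (photon energy) has dimensions [L^2 M T^-2].
h (Planck's constant) has dimensions [L^2 M T^-1].

Left side: [L^2 M T^-2]
Right side: [L^2 M T^-2]

Both sides have the same dimensions, so the equation is dimensionally consistent.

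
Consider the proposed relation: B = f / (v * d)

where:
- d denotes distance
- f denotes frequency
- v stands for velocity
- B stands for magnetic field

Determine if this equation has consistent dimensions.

No

d (distance) has dimensions [L].
f (frequency) has dimensions [T^-1].
v (velocity) has dimensions [L T^-1].
B (magnetic field) has dimensions [I^-1 M T^-2].

Left side: [I^-1 M T^-2]
Right side: [L^-2]

The two sides have different dimensions, so the equation is NOT dimensionally consistent.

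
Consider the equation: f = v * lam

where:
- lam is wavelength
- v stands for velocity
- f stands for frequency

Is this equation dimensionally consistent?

No

lam (wavelength) has dimensions [L].
v (velocity) has dimensions [L T^-1].
f (frequency) has dimensions [T^-1].

Left side: [T^-1]
Right side: [L^2 T^-1]

The two sides have different dimensions, so the equation is NOT dimensionally consistent.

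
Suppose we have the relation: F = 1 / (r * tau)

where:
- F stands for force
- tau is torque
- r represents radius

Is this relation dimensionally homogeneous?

No

F (force) has dimensions [L M T^-2].
tau (torque) has dimensions [L^2 M T^-2].
r (radius) has dimensions [L].

Left side: [L M T^-2]
Right side: [L^-3 M^-1 T^2]

The two sides have different dimensions, so the equation is NOT dimensionally consistent.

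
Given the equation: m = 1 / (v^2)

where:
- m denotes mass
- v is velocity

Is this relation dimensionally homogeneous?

No

m (mass) has dimensions [M].
v (velocity) has dimensions [L T^-1].

Left side: [M]
Right side: [L^-2 T^2]

The two sides have different dimensions, so the equation is NOT dimensionally consistent.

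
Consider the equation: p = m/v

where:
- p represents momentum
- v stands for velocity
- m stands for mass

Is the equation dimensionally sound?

No

p (momentum) has dimensions [L M T^-1].
v (velocity) has dimensions [L T^-1].
m (mass) has dimensions [M].

Left side: [L M T^-1]
Right side: [L^-1 M T]

The two sides have different dimensions, so the equation is NOT dimensionally consistent.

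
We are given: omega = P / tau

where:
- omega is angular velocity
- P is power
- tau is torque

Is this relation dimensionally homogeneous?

Yes

omega (angular velocity) has dimensions [T^-1].
P (power) has dimensions [L^2 M T^-3].
tau (torque) has dimensions [L^2 M T^-2].

Left side: [T^-1]
Right side: [T^-1]

Both sides have the same dimensions, so the equation is dimensionally consistent.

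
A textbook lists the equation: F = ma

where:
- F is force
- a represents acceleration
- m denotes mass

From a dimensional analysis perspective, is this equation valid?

Yes

F (force) has dimensions [L M T^-2].
a (acceleration) has dimensions [L T^-2].
m (mass) has dimensions [M].

Left side: [L M T^-2]
Right side: [L M T^-2]

Both sides have the same dimensions, so the equation is dimensionally consistent.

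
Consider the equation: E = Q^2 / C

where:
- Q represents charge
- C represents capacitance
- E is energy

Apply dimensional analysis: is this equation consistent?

Yes

Q (charge) has dimensions [I T].
C (capacitance) has dimensions [I^2 L^-2 M^-1 T^4].
E (energy) has dimensions [L^2 M T^-2].

Left side: [L^2 M T^-2]
Right side: [L^2 M T^-2]

Both sides have the same dimensions, so the equation is dimensionally consistent.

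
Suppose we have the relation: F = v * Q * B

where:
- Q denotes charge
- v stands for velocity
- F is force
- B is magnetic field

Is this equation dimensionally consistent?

Yes

Q (charge) has dimensions [I T].
v (velocity) has dimensions [L T^-1].
F (force) has dimensions [L M T^-2].
B (magnetic field) has dimensions [I^-1 M T^-2].

Left side: [L M T^-2]
Right side: [L M T^-2]

Both sides have the same dimensions, so the equation is dimensionally consistent.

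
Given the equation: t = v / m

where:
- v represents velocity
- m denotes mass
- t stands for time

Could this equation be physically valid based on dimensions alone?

No

v (velocity) has dimensions [L T^-1].
m (mass) has dimensions [M].
t (time) has dimensions [T].

Left side: [T]
Right side: [L M^-1 T^-1]

The two sides have different dimensions, so the equation is NOT dimensionally consistent.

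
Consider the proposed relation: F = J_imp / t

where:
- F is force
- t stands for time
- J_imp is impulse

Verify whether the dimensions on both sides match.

Yes

F (force) has dimensions [L M T^-2].
t (time) has dimensions [T].
J_imp (impulse) has dimensions [L M T^-1].

Left side: [L M T^-2]
Right side: [L M T^-2]

Both sides have the same dimensions, so the equation is dimensionally consistent.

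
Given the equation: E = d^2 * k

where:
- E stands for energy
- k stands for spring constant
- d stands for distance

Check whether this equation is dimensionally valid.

Yes

E (energy) has dimensions [L^2 M T^-2].
k (spring constant) has dimensions [M T^-2].
d (distance) has dimensions [L].

Left side: [L^2 M T^-2]
Right side: [L^2 M T^-2]

Both sides have the same dimensions, so the equation is dimensionally consistent.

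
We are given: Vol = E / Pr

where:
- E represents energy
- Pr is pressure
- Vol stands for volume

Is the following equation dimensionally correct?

Yes

E (energy) has dimensions [L^2 M T^-2].
Pr (pressure) has dimensions [L^-1 M T^-2].
Vol (volume) has dimensions [L^3].

Left side: [L^3]
Right side: [L^3]

Both sides have the same dimensions, so the equation is dimensionally consistent.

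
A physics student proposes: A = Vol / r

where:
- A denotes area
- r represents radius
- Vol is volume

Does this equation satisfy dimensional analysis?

Yes

A (area) has dimensions [L^2].
r (radius) has dimensions [L].
Vol (volume) has dimensions [L^3].

Left side: [L^2]
Right side: [L^2]

Both sides have the same dimensions, so the equation is dimensionally consistent.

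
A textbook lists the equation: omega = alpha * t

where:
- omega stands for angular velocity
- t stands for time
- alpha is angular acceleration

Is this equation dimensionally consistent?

Yes

omega (angular velocity) has dimensions [T^-1].
t (time) has dimensions [T].
alpha (angular acceleration) has dimensions [T^-2].

Left side: [T^-1]
Right side: [T^-1]

Both sides have the same dimensions, so the equation is dimensionally consistent.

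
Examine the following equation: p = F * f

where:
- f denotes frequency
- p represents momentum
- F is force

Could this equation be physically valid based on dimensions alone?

No

f (frequency) has dimensions [T^-1].
p (momentum) has dimensions [L M T^-1].
F (force) has dimensions [L M T^-2].

Left side: [L M T^-1]
Right side: [L M T^-3]

The two sides have different dimensions, so the equation is NOT dimensionally consistent.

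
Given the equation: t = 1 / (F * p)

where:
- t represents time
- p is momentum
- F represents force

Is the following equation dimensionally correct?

No

t (time) has dimensions [T].
p (momentum) has dimensions [L M T^-1].
F (force) has dimensions [L M T^-2].

Left side: [T]
Right side: [L^-2 M^-2 T^3]

The two sides have different dimensions, so the equation is NOT dimensionally consistent.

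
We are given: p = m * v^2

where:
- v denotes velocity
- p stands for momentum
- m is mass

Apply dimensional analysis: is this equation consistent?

No

v (velocity) has dimensions [L T^-1].
p (momentum) has dimensions [L M T^-1].
m (mass) has dimensions [M].

Left side: [L M T^-1]
Right side: [L^2 M T^-2]

The two sides have different dimensions, so the equation is NOT dimensionally consistent.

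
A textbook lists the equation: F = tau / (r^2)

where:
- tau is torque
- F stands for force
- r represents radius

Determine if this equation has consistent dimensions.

No

tau (torque) has dimensions [L^2 M T^-2].
F (force) has dimensions [L M T^-2].
r (radius) has dimensions [L].

Left side: [L M T^-2]
Right side: [M T^-2]

The two sides have different dimensions, so the equation is NOT dimensionally consistent.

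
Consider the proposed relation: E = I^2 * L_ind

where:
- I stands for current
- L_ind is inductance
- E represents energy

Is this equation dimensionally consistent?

Yes

I (current) has dimensions [I].
L_ind (inductance) has dimensions [I^-2 L^2 M T^-2].
E (energy) has dimensions [L^2 M T^-2].

Left side: [L^2 M T^-2]
Right side: [L^2 M T^-2]

Both sides have the same dimensions, so the equation is dimensionally consistent.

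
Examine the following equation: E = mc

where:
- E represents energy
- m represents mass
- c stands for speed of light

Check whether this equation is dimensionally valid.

No

E (energy) has dimensions [L^2 M T^-2].
m (mass) has dimensions [M].
c (speed of light) has dimensions [L T^-1].

Left side: [L^2 M T^-2]
Right side: [L M T^-1]

The two sides have different dimensions, so the equation is NOT dimensionally consistent.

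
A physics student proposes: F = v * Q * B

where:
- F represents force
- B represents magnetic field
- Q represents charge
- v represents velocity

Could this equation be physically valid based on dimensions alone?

Yes

F (force) has dimensions [L M T^-2].
B (magnetic field) has dimensions [I^-1 M T^-2].
Q (charge) has dimensions [I T].
v (velocity) has dimensions [L T^-1].

Left side: [L M T^-2]
Right side: [L M T^-2]

Both sides have the same dimensions, so the equation is dimensionally consistent.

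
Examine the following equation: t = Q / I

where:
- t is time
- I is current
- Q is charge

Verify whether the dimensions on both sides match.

Yes

t (time) has dimensions [T].
I (current) has dimensions [I].
Q (charge) has dimensions [I T].

Left side: [T]
Right side: [T]

Both sides have the same dimensions, so the equation is dimensionally consistent.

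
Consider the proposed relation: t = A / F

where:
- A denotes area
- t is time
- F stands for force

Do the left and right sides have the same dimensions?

No

A (area) has dimensions [L^2].
t (time) has dimensions [T].
F (force) has dimensions [L M T^-2].

Left side: [T]
Right side: [L M^-1 T^2]

The two sides have different dimensions, so the equation is NOT dimensionally consistent.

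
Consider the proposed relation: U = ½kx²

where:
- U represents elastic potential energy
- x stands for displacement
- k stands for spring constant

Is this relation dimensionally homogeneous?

Yes

U (elastic potential energy) has dimensions [L^2 M T^-2].
x (displacement) has dimensions [L].
k (spring constant) has dimensions [M T^-2].

Left side: [L^2 M T^-2]
Right side: [L^2 M T^-2]

Both sides have the same dimensions, so the equation is dimensionally consistent.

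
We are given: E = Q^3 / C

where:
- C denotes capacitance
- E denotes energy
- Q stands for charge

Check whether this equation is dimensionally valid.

No

C (capacitance) has dimensions [I^2 L^-2 M^-1 T^4].
E (energy) has dimensions [L^2 M T^-2].
Q (charge) has dimensions [I T].

Left side: [L^2 M T^-2]
Right side: [I L^2 M T^-1]

The two sides have different dimensions, so the equation is NOT dimensionally consistent.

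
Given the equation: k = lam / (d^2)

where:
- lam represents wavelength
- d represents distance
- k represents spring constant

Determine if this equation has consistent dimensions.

No

lam (wavelength) has dimensions [L].
d (distance) has dimensions [L].
k (spring constant) has dimensions [M T^-2].

Left side: [M T^-2]
Right side: [L^-1]

The two sides have different dimensions, so the equation is NOT dimensionally consistent.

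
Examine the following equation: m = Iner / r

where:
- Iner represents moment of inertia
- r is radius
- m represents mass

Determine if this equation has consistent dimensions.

No

Iner (moment of inertia) has dimensions [L^2 M].
r (radius) has dimensions [L].
m (mass) has dimensions [M].

Left side: [M]
Right side: [L M]

The two sides have different dimensions, so the equation is NOT dimensionally consistent.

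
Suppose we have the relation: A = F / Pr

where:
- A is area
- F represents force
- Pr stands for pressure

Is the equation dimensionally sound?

Yes

A (area) has dimensions [L^2].
F (force) has dimensions [L M T^-2].
Pr (pressure) has dimensions [L^-1 M T^-2].

Left side: [L^2]
Right side: [L^2]

Both sides have the same dimensions, so the equation is dimensionally consistent.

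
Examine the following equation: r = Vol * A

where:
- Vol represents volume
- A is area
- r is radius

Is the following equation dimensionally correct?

No

Vol (volume) has dimensions [L^3].
A (area) has dimensions [L^2].
r (radius) has dimensions [L].

Left side: [L]
Right side: [L^5]

The two sides have different dimensions, so the equation is NOT dimensionally consistent.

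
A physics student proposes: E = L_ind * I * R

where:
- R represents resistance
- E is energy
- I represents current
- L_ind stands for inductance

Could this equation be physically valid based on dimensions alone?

No

R (resistance) has dimensions [I^-2 L^2 M T^-3].
E (energy) has dimensions [L^2 M T^-2].
I (current) has dimensions [I].
L_ind (inductance) has dimensions [I^-2 L^2 M T^-2].

Left side: [L^2 M T^-2]
Right side: [I^-3 L^4 M^2 T^-5]

The two sides have different dimensions, so the equation is NOT dimensionally consistent.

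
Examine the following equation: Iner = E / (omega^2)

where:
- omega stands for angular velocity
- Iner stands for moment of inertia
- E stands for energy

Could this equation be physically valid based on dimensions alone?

Yes

omega (angular velocity) has dimensions [T^-1].
Iner (moment of inertia) has dimensions [L^2 M].
E (energy) has dimensions [L^2 M T^-2].

Left side: [L^2 M]
Right side: [L^2 M]

Both sides have the same dimensions, so the equation is dimensionally consistent.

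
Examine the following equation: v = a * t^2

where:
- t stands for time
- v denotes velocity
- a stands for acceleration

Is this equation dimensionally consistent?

No

t (time) has dimensions [T].
v (velocity) has dimensions [L T^-1].
a (acceleration) has dimensions [L T^-2].

Left side: [L T^-1]
Right side: [L]

The two sides have different dimensions, so the equation is NOT dimensionally consistent.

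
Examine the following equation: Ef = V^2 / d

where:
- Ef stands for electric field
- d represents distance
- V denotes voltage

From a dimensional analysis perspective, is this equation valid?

No

Ef (electric field) has dimensions [I^-1 L M T^-3].
d (distance) has dimensions [L].
V (voltage) has dimensions [I^-1 L^2 M T^-3].

Left side: [I^-1 L M T^-3]
Right side: [I^-2 L^3 M^2 T^-6]

The two sides have different dimensions, so the equation is NOT dimensionally consistent.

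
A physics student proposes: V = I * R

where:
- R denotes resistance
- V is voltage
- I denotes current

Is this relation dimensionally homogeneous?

Yes

R (resistance) has dimensions [I^-2 L^2 M T^-3].
V (voltage) has dimensions [I^-1 L^2 M T^-3].
I (current) has dimensions [I].

Left side: [I^-1 L^2 M T^-3]
Right side: [I^-1 L^2 M T^-3]

Both sides have the same dimensions, so the equation is dimensionally consistent.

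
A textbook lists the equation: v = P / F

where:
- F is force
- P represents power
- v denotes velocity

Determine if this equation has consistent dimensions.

Yes

F (force) has dimensions [L M T^-2].
P (power) has dimensions [L^2 M T^-3].
v (velocity) has dimensions [L T^-1].

Left side: [L T^-1]
Right side: [L T^-1]

Both sides have the same dimensions, so the equation is dimensionally consistent.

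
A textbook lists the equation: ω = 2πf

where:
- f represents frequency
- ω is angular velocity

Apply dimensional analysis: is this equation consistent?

Yes

f (frequency) has dimensions [T^-1].
ω (angular velocity) has dimensions [T^-1].

Left side: [T^-1]
Right side: [T^-1]

Both sides have the same dimensions, so the equation is dimensionally consistent.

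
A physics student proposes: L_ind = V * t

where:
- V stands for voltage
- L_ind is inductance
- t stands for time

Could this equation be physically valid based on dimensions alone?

No

V (voltage) has dimensions [I^-1 L^2 M T^-3].
L_ind (inductance) has dimensions [I^-2 L^2 M T^-2].
t (time) has dimensions [T].

Left side: [I^-2 L^2 M T^-2]
Right side: [I^-1 L^2 M T^-2]

The two sides have different dimensions, so the equation is NOT dimensionally consistent.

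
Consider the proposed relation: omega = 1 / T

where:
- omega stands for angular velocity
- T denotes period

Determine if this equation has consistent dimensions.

Yes

omega (angular velocity) has dimensions [T^-1].
T (period) has dimensions [T].

Left side: [T^-1]
Right side: [T^-1]

Both sides have the same dimensions, so the equation is dimensionally consistent.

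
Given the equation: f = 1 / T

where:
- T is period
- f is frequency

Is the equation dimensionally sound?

Yes

T (period) has dimensions [T].
f (frequency) has dimensions [T^-1].

Left side: [T^-1]
Right side: [T^-1]

Both sides have the same dimensions, so the equation is dimensionally consistent.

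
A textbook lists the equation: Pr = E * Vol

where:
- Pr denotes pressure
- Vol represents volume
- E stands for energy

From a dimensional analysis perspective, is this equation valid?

No

Pr (pressure) has dimensions [L^-1 M T^-2].
Vol (volume) has dimensions [L^3].
E (energy) has dimensions [L^2 M T^-2].

Left side: [L^-1 M T^-2]
Right side: [L^5 M T^-2]

The two sides have different dimensions, so the equation is NOT dimensionally consistent.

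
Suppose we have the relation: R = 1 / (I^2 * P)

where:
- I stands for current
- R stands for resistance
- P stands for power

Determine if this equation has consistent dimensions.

No

I (current) has dimensions [I].
R (resistance) has dimensions [I^-2 L^2 M T^-3].
P (power) has dimensions [L^2 M T^-3].

Left side: [I^-2 L^2 M T^-3]
Right side: [I^-2 L^-2 M^-1 T^3]

The two sides have different dimensions, so the equation is NOT dimensionally consistent.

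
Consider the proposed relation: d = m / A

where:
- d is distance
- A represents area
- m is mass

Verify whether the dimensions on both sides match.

No

d (distance) has dimensions [L].
A (area) has dimensions [L^2].
m (mass) has dimensions [M].

Left side: [L]
Right side: [L^-2 M]

The two sides have different dimensions, so the equation is NOT dimensionally consistent.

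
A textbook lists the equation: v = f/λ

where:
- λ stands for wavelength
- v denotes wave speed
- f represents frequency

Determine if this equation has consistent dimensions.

No

λ (wavelength) has dimensions [L].
v (wave speed) has dimensions [L T^-1].
f (frequency) has dimensions [T^-1].

Left side: [L T^-1]
Right side: [L^-1 T^-1]

The two sides have different dimensions, so the equation is NOT dimensionally consistent.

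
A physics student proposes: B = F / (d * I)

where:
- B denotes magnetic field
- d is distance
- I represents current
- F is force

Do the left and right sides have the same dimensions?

Yes

B (magnetic field) has dimensions [I^-1 M T^-2].
d (distance) has dimensions [L].
I (current) has dimensions [I].
F (force) has dimensions [L M T^-2].

Left side: [I^-1 M T^-2]
Right side: [I^-1 M T^-2]

Both sides have the same dimensions, so the equation is dimensionally consistent.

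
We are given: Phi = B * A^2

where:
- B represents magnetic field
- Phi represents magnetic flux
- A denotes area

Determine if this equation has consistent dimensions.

No

B (magnetic field) has dimensions [I^-1 M T^-2].
Phi (magnetic flux) has dimensions [I^-1 L^2 M T^-2].
A (area) has dimensions [L^2].

Left side: [I^-1 L^2 M T^-2]
Right side: [I^-1 L^4 M T^-2]

The two sides have different dimensions, so the equation is NOT dimensionally consistent.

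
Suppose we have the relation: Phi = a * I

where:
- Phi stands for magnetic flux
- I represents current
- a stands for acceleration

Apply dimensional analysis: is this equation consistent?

No

Phi (magnetic flux) has dimensions [I^-1 L^2 M T^-2].
I (current) has dimensions [I].
a (acceleration) has dimensions [L T^-2].

Left side: [I^-1 L^2 M T^-2]
Right side: [I L T^-2]

The two sides have different dimensions, so the equation is NOT dimensionally consistent.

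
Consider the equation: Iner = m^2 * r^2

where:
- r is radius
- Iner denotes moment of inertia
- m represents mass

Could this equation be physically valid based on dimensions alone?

No

r (radius) has dimensions [L].
Iner (moment of inertia) has dimensions [L^2 M].
m (mass) has dimensions [M].

Left side: [L^2 M]
Right side: [L^2 M^2]

The two sides have different dimensions, so the equation is NOT dimensionally consistent.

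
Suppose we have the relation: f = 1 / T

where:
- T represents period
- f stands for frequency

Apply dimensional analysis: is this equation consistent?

Yes

T (period) has dimensions [T].
f (frequency) has dimensions [T^-1].

Left side: [T^-1]
Right side: [T^-1]

Both sides have the same dimensions, so the equation is dimensionally consistent.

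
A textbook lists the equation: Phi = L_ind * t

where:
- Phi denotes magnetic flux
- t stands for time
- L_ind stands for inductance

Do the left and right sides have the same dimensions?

No

Phi (magnetic flux) has dimensions [I^-1 L^2 M T^-2].
t (time) has dimensions [T].
L_ind (inductance) has dimensions [I^-2 L^2 M T^-2].

Left side: [I^-1 L^2 M T^-2]
Right side: [I^-2 L^2 M T^-1]

The two sides have different dimensions, so the equation is NOT dimensionally consistent.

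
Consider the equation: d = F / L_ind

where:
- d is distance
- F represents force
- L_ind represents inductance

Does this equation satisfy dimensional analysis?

No

d (distance) has dimensions [L].
F (force) has dimensions [L M T^-2].
L_ind (inductance) has dimensions [I^-2 L^2 M T^-2].

Left side: [L]
Right side: [I^2 L^-1]

The two sides have different dimensions, so the equation is NOT dimensionally consistent.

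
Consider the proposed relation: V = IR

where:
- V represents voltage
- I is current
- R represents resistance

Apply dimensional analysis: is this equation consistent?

Yes

V (voltage) has dimensions [I^-1 L^2 M T^-3].
I (current) has dimensions [I].
R (resistance) has dimensions [I^-2 L^2 M T^-3].

Left side: [I^-1 L^2 M T^-3]
Right side: [I^-1 L^2 M T^-3]

Both sides have the same dimensions, so the equation is dimensionally consistent.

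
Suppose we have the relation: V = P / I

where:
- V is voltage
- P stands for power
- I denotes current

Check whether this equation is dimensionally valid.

Yes

V (voltage) has dimensions [I^-1 L^2 M T^-3].
P (power) has dimensions [L^2 M T^-3].
I (current) has dimensions [I].

Left side: [I^-1 L^2 M T^-3]
Right side: [I^-1 L^2 M T^-3]

Both sides have the same dimensions, so the equation is dimensionally consistent.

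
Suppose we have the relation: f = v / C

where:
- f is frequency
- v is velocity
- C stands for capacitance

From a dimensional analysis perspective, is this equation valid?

No

f (frequency) has dimensions [T^-1].
v (velocity) has dimensions [L T^-1].
C (capacitance) has dimensions [I^2 L^-2 M^-1 T^4].

Left side: [T^-1]
Right side: [I^-2 L^3 M T^-5]

The two sides have different dimensions, so the equation is NOT dimensionally consistent.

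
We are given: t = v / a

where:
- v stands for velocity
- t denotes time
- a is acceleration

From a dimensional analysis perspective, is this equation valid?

Yes

v (velocity) has dimensions [L T^-1].
t (time) has dimensions [T].
a (acceleration) has dimensions [L T^-2].

Left side: [T]
Right side: [T]

Both sides have the same dimensions, so the equation is dimensionally consistent.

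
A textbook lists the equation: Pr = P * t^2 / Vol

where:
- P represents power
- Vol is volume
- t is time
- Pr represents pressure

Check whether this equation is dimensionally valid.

No

P (power) has dimensions [L^2 M T^-3].
Vol (volume) has dimensions [L^3].
t (time) has dimensions [T].
Pr (pressure) has dimensions [L^-1 M T^-2].

Left side: [L^-1 M T^-2]
Right side: [L^-1 M T^-1]

The two sides have different dimensions, so the equation is NOT dimensionally consistent.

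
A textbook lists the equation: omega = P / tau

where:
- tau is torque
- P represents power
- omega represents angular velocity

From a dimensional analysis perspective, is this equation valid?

Yes

tau (torque) has dimensions [L^2 M T^-2].
P (power) has dimensions [L^2 M T^-3].
omega (angular velocity) has dimensions [T^-1].

Left side: [T^-1]
Right side: [T^-1]

Both sides have the same dimensions, so the equation is dimensionally consistent.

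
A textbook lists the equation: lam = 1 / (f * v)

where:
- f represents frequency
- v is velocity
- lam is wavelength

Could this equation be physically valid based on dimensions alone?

No

f (frequency) has dimensions [T^-1].
v (velocity) has dimensions [L T^-1].
lam (wavelength) has dimensions [L].

Left side: [L]
Right side: [L^-1 T^2]

The two sides have different dimensions, so the equation is NOT dimensionally consistent.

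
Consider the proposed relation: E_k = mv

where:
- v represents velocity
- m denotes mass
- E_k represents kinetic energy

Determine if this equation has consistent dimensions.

No

v (velocity) has dimensions [L T^-1].
m (mass) has dimensions [M].
E_k (kinetic energy) has dimensions [L^2 M T^-2].

Left side: [L^2 M T^-2]
Right side: [L M T^-1]

The two sides have different dimensions, so the equation is NOT dimensionally consistent.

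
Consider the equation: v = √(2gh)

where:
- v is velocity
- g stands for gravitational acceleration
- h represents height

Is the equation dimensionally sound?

Yes

v (velocity) has dimensions [L T^-1].
g (gravitational acceleration) has dimensions [L T^-2].
h (height) has dimensions [L].

Left side: [L T^-1]
Right side: [L T^-1]

Both sides have the same dimensions, so the equation is dimensionally consistent.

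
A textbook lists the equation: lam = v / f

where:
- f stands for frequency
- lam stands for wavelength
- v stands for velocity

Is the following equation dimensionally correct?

Yes

f (frequency) has dimensions [T^-1].
lam (wavelength) has dimensions [L].
v (velocity) has dimensions [L T^-1].

Left side: [L]
Right side: [L]

Both sides have the same dimensions, so the equation is dimensionally consistent.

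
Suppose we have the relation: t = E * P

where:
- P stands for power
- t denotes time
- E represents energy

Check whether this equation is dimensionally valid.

No

P (power) has dimensions [L^2 M T^-3].
t (time) has dimensions [T].
E (energy) has dimensions [L^2 M T^-2].

Left side: [T]
Right side: [L^4 M^2 T^-5]

The two sides have different dimensions, so the equation is NOT dimensionally consistent.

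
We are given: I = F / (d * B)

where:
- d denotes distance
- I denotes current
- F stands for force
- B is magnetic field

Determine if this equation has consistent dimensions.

Yes

d (distance) has dimensions [L].
I (current) has dimensions [I].
F (force) has dimensions [L M T^-2].
B (magnetic field) has dimensions [I^-1 M T^-2].

Left side: [I]
Right side: [I]

Both sides have the same dimensions, so the equation is dimensionally consistent.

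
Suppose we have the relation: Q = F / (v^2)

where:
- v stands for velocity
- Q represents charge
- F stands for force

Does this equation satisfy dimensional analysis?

No

v (velocity) has dimensions [L T^-1].
Q (charge) has dimensions [I T].
F (force) has dimensions [L M T^-2].

Left side: [I T]
Right side: [L^-1 M]

The two sides have different dimensions, so the equation is NOT dimensionally consistent.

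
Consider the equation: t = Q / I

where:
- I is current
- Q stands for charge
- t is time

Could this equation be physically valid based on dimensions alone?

Yes

I (current) has dimensions [I].
Q (charge) has dimensions [I T].
t (time) has dimensions [T].

Left side: [T]
Right side: [T]

Both sides have the same dimensions, so the equation is dimensionally consistent.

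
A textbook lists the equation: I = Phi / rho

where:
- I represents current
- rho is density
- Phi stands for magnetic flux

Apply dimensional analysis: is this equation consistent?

No

I (current) has dimensions [I].
rho (density) has dimensions [L^-3 M].
Phi (magnetic flux) has dimensions [I^-1 L^2 M T^-2].

Left side: [I]
Right side: [I^-1 L^5 T^-2]

The two sides have different dimensions, so the equation is NOT dimensionally consistent.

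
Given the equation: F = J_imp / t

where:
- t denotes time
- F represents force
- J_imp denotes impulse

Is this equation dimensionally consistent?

Yes

t (time) has dimensions [T].
F (force) has dimensions [L M T^-2].
J_imp (impulse) has dimensions [L M T^-1].

Left side: [L M T^-2]
Right side: [L M T^-2]

Both sides have the same dimensions, so the equation is dimensionally consistent.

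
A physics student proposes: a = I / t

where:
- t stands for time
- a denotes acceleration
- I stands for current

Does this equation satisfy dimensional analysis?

No

t (time) has dimensions [T].
a (acceleration) has dimensions [L T^-2].
I (current) has dimensions [I].

Left side: [L T^-2]
Right side: [I T^-1]

The two sides have different dimensions, so the equation is NOT dimensionally consistent.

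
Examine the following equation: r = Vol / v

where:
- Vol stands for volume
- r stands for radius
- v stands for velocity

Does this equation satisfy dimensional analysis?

No

Vol (volume) has dimensions [L^3].
r (radius) has dimensions [L].
v (velocity) has dimensions [L T^-1].

Left side: [L]
Right side: [L^2 T]

The two sides have different dimensions, so the equation is NOT dimensionally consistent.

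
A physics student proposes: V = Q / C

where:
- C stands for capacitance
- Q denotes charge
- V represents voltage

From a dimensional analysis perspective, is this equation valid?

Yes

C (capacitance) has dimensions [I^2 L^-2 M^-1 T^4].
Q (charge) has dimensions [I T].
V (voltage) has dimensions [I^-1 L^2 M T^-3].

Left side: [I^-1 L^2 M T^-3]
Right side: [I^-1 L^2 M T^-3]

Both sides have the same dimensions, so the equation is dimensionally consistent.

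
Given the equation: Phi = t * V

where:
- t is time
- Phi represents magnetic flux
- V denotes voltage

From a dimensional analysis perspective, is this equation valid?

Yes

t (time) has dimensions [T].
Phi (magnetic flux) has dimensions [I^-1 L^2 M T^-2].
V (voltage) has dimensions [I^-1 L^2 M T^-3].

Left side: [I^-1 L^2 M T^-2]
Right side: [I^-1 L^2 M T^-2]

Both sides have the same dimensions, so the equation is dimensionally consistent.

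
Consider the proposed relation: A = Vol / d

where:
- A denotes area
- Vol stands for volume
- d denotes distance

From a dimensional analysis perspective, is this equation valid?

Yes

A (area) has dimensions [L^2].
Vol (volume) has dimensions [L^3].
d (distance) has dimensions [L].

Left side: [L^2]
Right side: [L^2]

Both sides have the same dimensions, so the equation is dimensionally consistent.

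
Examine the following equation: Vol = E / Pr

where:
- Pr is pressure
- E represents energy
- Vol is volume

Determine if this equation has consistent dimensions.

Yes

Pr (pressure) has dimensions [L^-1 M T^-2].
E (energy) has dimensions [L^2 M T^-2].
Vol (volume) has dimensions [L^3].

Left side: [L^3]
Right side: [L^3]

Both sides have the same dimensions, so the equation is dimensionally consistent.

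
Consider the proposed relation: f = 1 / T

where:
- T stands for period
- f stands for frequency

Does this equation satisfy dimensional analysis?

Yes

T (period) has dimensions [T].
f (frequency) has dimensions [T^-1].

Left side: [T^-1]
Right side: [T^-1]

Both sides have the same dimensions, so the equation is dimensionally consistent.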